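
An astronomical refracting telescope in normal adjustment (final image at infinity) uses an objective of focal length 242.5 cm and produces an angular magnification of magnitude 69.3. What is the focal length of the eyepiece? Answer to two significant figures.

3.5 cm

|M| = f_obj/f_eye, so f_eye = f_obj/|M| = 242.5/69.3 = 3.499 cm.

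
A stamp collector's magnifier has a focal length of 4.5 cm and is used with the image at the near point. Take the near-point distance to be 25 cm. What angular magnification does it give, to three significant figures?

6.56

M = 1 + D/f = 1 + 25/4.5 = 6.556.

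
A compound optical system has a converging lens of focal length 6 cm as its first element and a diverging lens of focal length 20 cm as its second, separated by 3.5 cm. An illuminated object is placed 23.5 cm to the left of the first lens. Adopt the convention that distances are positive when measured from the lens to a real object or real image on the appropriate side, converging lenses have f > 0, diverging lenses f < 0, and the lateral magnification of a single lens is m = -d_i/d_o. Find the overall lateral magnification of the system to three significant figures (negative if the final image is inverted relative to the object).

First lens: d_i1 = 1/(1/6 - 1/23.5) = 8.057 cm.
m_1 = -(8.057)/23.5 = -0.3429.
This image would form 8.057 cm past lens 1, i.e. 4.557 cm beyond lens 2, so it is a virtual object for lens 2: d_o2 = 3.5 - 8.057 = -4.557 cm.
Second lens: d_i2 = 1/(1/(-20) - 1/(-4.557)) = 5.902 cm.
m_2 = -(5.902)/(-4.557) = 1.2951.
Total m = m_1 x m_2 = (-0.3429)(1.2951) = -0.4440.

-0.444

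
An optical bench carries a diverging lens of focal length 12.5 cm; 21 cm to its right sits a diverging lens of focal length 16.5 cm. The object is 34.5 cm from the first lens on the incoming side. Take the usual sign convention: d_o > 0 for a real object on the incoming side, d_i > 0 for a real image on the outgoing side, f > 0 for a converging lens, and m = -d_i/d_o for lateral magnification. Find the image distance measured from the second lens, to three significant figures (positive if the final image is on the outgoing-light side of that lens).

-10.7 cm

Applying the thin-lens equation to the first lens, 1/(-12.5) = 1/34.5 + 1/d_i1, which gives d_i1 = -9.176 cm.
The intermediate image is virtual, 9.176 cm to the left of lens 1, so d_o2 = L - d_i1 = 21 - (-9.176) = 30.176 cm.
Applying the thin-lens equation again with f_2 = -16.5 cm and d_o2 = 30.176 cm gives d_i2 = -10.667 cm.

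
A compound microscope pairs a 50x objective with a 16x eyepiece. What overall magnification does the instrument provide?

800

The overall magnification of a compound microscope is the product of the objective and eyepiece magnifications:
M = M_obj x M_eye = 50 x 16 = 800.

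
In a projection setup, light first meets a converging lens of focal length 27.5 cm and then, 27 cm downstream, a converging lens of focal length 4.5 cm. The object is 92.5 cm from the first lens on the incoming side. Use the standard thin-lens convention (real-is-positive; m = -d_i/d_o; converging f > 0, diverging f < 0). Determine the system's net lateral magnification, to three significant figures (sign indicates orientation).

-0.114

Lens 1: 1/d_i1 = 1/f_1 - 1/d_o1 = 1/27.5 - 1/92.5 = 0.02555 cm^-1, so d_i1 = 39.135 cm.
m_1 = -(39.135)/92.5 = -0.4231.
This image would form 39.135 cm past lens 1, i.e. 12.135 cm beyond lens 2, so it is a virtual object for lens 2: d_o2 = 27 - 39.135 = -12.135 cm.
Lens 2: 1/d_i2 = 1/f_2 - 1/d_o2 = 1/4.5 - 1/(-12.135) = 0.30463 cm^-1, so d_i2 = 3.283 cm.
m_2 = -(3.283)/(-12.135) = 0.2705.
Total m = m_1 x m_2 = (-0.4231)(0.2705) = -0.1145.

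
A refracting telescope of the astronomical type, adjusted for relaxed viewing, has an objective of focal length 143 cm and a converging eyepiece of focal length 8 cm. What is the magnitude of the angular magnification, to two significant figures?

|M| = f_obj/|f_eye| = 143/8 = 17.875.

18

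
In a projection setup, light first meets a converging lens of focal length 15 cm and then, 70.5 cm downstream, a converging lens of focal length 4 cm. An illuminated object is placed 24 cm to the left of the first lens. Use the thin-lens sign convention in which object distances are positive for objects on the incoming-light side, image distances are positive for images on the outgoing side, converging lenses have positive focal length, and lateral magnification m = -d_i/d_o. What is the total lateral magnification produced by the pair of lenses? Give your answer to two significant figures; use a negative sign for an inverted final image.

Lens 1: 1/d_i1 = 1/f_1 - 1/d_o1 = 1/15 - 1/24 = 0.02500 cm^-1, so d_i1 = 40.000 cm.
m_1 = -(40.000)/24 = -1.6667.
The intermediate image is 40.000 cm to the right of lens 1, so d_o2 = L - d_i1 = 70.5 - 40.000 = 30.500 cm.
Lens 2: 1/d_i2 = 1/f_2 - 1/d_o2 = 1/4 - 1/(30.500) = 0.21721 cm^-1, so d_i2 = 4.604 cm.
m_2 = -(4.604)/(30.500) = -0.1509.
The system's lateral magnification is m_1 m_2 = (-1.6667)(-0.1509) = 0.2516.

0.25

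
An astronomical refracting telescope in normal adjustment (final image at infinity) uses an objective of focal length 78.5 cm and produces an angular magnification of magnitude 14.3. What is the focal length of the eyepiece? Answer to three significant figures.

5.49 cm

|M| = f_obj/f_eye, so f_eye = f_obj/|M| = 78.5/14.3 = 5.490 cm.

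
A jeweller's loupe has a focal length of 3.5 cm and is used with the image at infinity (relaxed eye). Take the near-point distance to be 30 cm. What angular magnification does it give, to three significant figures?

M = D/f = 30/3.5 = 8.571.

8.57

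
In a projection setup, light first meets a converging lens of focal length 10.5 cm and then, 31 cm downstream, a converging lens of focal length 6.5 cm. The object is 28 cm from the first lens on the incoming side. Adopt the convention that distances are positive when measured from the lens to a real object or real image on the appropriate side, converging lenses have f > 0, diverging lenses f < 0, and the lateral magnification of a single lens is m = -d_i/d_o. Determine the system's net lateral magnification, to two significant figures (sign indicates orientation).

0.51

Applying the thin-lens equation to the first lens, 1/10.5 = 1/28 + 1/d_i1, which gives d_i1 = 16.800 cm.
Its lateral magnification is m_1 = -d_i1/d_o1 = -(16.800)/28 = -0.6000.
That image sits 14.200 cm in front of the second lens, so d_o2 = 14.200 cm.
Applying the thin-lens equation again with f_2 = 6.5 cm and d_o2 = 14.200 cm gives d_i2 = 11.987 cm.
m_2 = -(11.987)/(14.200) = -0.8442.
The system's lateral magnification is m_1 m_2 = (-0.6000)(-0.8442) = 0.5065.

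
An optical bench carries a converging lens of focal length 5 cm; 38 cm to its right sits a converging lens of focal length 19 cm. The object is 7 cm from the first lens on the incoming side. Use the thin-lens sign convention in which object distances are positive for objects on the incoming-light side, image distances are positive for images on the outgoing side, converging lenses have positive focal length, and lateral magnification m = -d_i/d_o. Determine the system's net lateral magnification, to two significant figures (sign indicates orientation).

32

Lens 1: 1/d_i1 = 1/f_1 - 1/d_o1 = 1/5 - 1/7 = 0.05714 cm^-1, so d_i1 = 17.500 cm.
m_1 = -(17.500)/7 = -2.5000.
That image sits 20.500 cm in front of the second lens, so d_o2 = 20.500 cm.
Lens 2: 1/d_i2 = 1/f_2 - 1/d_o2 = 1/19 - 1/(20.500) = 0.00385 cm^-1, so d_i2 = 259.667 cm.
m_2 = -(259.667)/(20.500) = -12.6667.
Overall magnification: m = m_1 m_2 = 31.6667.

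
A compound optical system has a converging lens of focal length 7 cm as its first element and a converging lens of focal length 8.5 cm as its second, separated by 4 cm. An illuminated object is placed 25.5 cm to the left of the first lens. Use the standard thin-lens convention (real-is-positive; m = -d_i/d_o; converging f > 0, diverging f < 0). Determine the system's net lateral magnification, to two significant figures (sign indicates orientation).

First lens: d_i1 = 1/(1/7 - 1/25.5) = 9.649 cm.
m_1 = -(9.649)/25.5 = -0.3784.
This image would form 9.649 cm past lens 1, i.e. 5.649 cm beyond lens 2, so it is a virtual object for lens 2: d_o2 = 4 - 9.649 = -5.649 cm.
Second lens: d_i2 = 1/(1/8.5 - 1/(-5.649)) = 3.394 cm.
m_2 = -(3.394)/(-5.649) = 0.6008.
The system's lateral magnification is m_1 m_2 = (-0.3784)(0.6008) = -0.2273.

-0.23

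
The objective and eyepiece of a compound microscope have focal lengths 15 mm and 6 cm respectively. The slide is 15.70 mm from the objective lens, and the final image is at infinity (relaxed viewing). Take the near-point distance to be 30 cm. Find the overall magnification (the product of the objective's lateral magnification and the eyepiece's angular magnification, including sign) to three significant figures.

-107

Convert to cm: f_obj = 15 mm = 1.5 cm; d_o = 15.70 mm = 1.57 cm.
Objective: 1/d_i = 1/f_obj - 1/d_o = 1/1.5 - 1/1.57 = 0.02972 cm^-1, so d_i = 33.643 cm.
m_obj = -d_i/d_o = -33.643/1.57 = -21.429.
Eyepiece angular magnification (image at infinity): M_eye = D/f_e = 30/6 = 5.000.
Overall M = m_obj x M_eye = (-21.429)(5.000) = -107.14.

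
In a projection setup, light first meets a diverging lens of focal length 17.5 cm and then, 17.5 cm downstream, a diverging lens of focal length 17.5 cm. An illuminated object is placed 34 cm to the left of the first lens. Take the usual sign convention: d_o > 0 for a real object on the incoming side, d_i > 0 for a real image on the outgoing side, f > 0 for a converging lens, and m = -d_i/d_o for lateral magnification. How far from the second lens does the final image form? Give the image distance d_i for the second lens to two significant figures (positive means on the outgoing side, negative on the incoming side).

-11 cm

Lens 1: 1/d_i1 = 1/f_1 - 1/d_o1 = 1/(-17.5) - 1/34 = -0.08655 cm^-1, so d_i1 = -11.553 cm.
The intermediate image is virtual, 11.553 cm to the left of lens 1, so d_o2 = L - d_i1 = 17.5 - (-11.553) = 29.053 cm.
Lens 2: 1/d_i2 = 1/f_2 - 1/d_o2 = 1/(-17.5) - 1/(29.053) = -0.09156 cm^-1, so d_i2 = -10.922 cm.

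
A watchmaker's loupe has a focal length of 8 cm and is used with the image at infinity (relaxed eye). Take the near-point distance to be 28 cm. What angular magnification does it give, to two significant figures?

3.5

M = D/f = 28/8 = 3.500.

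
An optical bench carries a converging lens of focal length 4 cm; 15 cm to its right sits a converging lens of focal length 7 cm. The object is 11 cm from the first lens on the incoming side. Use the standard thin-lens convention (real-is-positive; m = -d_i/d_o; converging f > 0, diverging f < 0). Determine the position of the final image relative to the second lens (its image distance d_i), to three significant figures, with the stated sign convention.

35.6 cm

Applying the thin-lens equation to the first lens, 1/4 = 1/11 + 1/d_i1, which gives d_i1 = 6.286 cm.
Object distance for lens 2: d_o2 = 15 - 6.286 = 8.714 cm.
Applying the thin-lens equation again with f_2 = 7 cm and d_o2 = 8.714 cm gives d_i2 = 35.583 cm.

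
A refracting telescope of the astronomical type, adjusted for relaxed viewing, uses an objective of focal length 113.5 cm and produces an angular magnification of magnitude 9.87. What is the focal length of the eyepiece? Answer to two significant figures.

11 cm

|M| = f_obj/f_eye, so f_eye = f_obj/|M| = 113.5/9.87 = 11.499 cm.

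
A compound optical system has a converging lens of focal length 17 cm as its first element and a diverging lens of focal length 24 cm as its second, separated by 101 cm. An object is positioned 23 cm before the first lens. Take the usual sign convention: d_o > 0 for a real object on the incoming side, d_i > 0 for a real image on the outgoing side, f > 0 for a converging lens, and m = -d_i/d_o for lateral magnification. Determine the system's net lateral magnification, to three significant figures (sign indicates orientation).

Applying the thin-lens equation to the first lens, 1/17 = 1/23 + 1/d_i1, which gives d_i1 = 65.167 cm.
Its lateral magnification is m_1 = -d_i1/d_o1 = -(65.167)/23 = -2.8333.
Object distance for lens 2: d_o2 = 101 - 65.167 = 35.833 cm.
Applying the thin-lens equation again with f_2 = -24 cm and d_o2 = 35.833 cm gives d_i2 = -14.373 cm.
m_2 = -(-14.373)/(35.833) = 0.4011.
The system's lateral magnification is m_1 m_2 = (-2.8333)(0.4011) = -1.1365.

-1.14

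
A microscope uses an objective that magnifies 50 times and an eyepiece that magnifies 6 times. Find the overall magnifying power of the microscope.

The overall magnification of a compound microscope is the product of the objective and eyepiece magnifications:
M = M_obj x M_eye = 50 x 6 = 300.

300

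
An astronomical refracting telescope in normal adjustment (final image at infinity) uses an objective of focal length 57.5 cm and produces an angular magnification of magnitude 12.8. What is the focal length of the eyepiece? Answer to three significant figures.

|M| = f_obj/f_eye, so f_eye = f_obj/|M| = 57.5/12.8 = 4.492 cm.

4.49 cm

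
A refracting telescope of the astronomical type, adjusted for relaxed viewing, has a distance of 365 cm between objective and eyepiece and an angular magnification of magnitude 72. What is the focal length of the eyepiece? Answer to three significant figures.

5.00 cm

In normal adjustment the tube length equals f_obj + f_eye and |M| = f_obj/f_eye.
So f_obj = 72 f_eye and 72 f_eye + f_eye = 365 cm, giving f_eye = 365/73 = 5.000 cm and f_obj = 360.000 cm.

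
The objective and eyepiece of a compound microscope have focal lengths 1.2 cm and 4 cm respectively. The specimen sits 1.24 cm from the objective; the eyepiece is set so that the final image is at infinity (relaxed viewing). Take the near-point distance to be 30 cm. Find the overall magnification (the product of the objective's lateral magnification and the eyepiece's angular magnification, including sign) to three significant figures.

Objective: 1/d_i = 1/f_obj - 1/d_o = 1/1.2 - 1/1.24 = 0.02688 cm^-1, so d_i = 37.200 cm.
m_obj = -d_i/d_o = -37.200/1.24 = -30.000.
Eyepiece angular magnification (image at infinity): M_eye = D/f_e = 30/4 = 7.500.
Overall M = m_obj x M_eye = (-30.000)(7.500) = -225.00.

-225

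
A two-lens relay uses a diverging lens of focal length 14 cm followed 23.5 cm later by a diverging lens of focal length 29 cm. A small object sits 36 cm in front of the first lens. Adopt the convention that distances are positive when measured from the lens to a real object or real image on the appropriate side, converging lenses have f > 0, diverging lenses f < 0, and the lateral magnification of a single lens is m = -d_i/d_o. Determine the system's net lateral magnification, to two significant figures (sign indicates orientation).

Lens 1: 1/d_i1 = 1/f_1 - 1/d_o1 = 1/(-14) - 1/36 = -0.09921 cm^-1, so d_i1 = -10.080 cm.
m_1 = -(-10.080)/36 = 0.2800.
The intermediate image is virtual, 10.080 cm to the left of lens 1, so d_o2 = L - d_i1 = 23.5 - (-10.080) = 33.580 cm.
Lens 2: 1/d_i2 = 1/f_2 - 1/d_o2 = 1/(-29) - 1/(33.580) = -0.06426 cm^-1, so d_i2 = -15.561 cm.
m_2 = -(-15.561)/(33.580) = 0.4634.
The system's lateral magnification is m_1 m_2 = (0.2800)(0.4634) = 0.1298.

0.13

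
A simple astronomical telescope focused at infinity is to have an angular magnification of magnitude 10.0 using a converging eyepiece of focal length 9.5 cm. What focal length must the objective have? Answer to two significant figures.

|M| = f_obj/|f_eye|, so f_obj = |M| x |f_eye| = 10.0 x 9.5 = 95.000 cm.

95 cm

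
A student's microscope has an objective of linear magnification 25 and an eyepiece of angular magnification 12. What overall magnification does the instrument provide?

The overall magnification of a compound microscope is the product of the objective and eyepiece magnifications:
M = M_obj x M_eye = 25 x 12 = 300.

300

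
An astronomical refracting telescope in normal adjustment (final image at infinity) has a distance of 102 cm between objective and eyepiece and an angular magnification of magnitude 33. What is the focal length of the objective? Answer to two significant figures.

In normal adjustment the tube length equals f_obj + f_eye and |M| = f_obj/f_eye.
So f_obj = 33 f_eye and 33 f_eye + f_eye = 102 cm, giving f_eye = 102/34 = 3.000 cm and f_obj = 99.000 cm.

99 cm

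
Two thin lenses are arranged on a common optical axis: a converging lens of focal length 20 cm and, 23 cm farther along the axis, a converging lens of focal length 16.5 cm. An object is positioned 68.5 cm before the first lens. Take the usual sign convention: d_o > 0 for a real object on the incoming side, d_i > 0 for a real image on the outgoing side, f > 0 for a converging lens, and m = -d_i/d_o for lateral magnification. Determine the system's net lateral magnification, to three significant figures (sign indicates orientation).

First lens: d_i1 = 1/(1/20 - 1/68.5) = 28.247 cm.
m_1 = -(28.247)/68.5 = -0.4124.
This image would form 28.247 cm past lens 1, i.e. 5.247 cm beyond lens 2, so it is a virtual object for lens 2: d_o2 = 23 - 28.247 = -5.247 cm.
Second lens: d_i2 = 1/(1/16.5 - 1/(-5.247)) = 3.981 cm.
m_2 = -(3.981)/(-5.247) = 0.7587.
The system's lateral magnification is m_1 m_2 = (-0.4124)(0.7587) = -0.3129.

-0.313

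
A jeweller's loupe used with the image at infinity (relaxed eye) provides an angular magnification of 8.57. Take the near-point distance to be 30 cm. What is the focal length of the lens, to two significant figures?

3.5 cm

For the image at infinity, M = D/f.
f = D/M = 30/8.57 = 3.501 cm.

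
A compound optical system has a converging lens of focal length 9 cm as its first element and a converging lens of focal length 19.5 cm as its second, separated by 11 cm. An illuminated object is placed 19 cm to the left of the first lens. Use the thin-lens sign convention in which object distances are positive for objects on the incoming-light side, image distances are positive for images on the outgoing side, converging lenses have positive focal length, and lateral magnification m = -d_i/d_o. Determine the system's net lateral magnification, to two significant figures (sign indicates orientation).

Lens 1: 1/d_i1 = 1/f_1 - 1/d_o1 = 1/9 - 1/19 = 0.05848 cm^-1, so d_i1 = 17.100 cm.
m_1 = -(17.100)/19 = -0.9000.
This image would form 17.100 cm past lens 1, i.e. 6.100 cm beyond lens 2, so it is a virtual object for lens 2: d_o2 = 11 - 17.100 = -6.100 cm.
Lens 2: 1/d_i2 = 1/f_2 - 1/d_o2 = 1/19.5 - 1/(-6.100) = 0.21522 cm^-1, so d_i2 = 4.646 cm.
m_2 = -(4.646)/(-6.100) = 0.7617.
Overall magnification: m = m_1 m_2 = -0.6855.

-0.69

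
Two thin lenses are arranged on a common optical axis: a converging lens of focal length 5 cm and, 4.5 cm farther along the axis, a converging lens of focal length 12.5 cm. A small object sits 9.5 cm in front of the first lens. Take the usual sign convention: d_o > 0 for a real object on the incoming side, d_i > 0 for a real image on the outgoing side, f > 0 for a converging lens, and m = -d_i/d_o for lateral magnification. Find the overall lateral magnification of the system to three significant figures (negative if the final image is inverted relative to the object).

-0.749

Applying the thin-lens equation to the first lens, 1/5 = 1/9.5 + 1/d_i1, which gives d_i1 = 10.556 cm.
Its lateral magnification is m_1 = -d_i1/d_o1 = -(10.556)/9.5 = -1.1111.
Since 10.556 cm > 4.5 cm, the first image lies past the second lens and serves as a virtual object: d_o2 = L - d_i1 = -6.056 cm.
Applying the thin-lens equation again with f_2 = 12.5 cm and d_o2 = -6.056 cm gives d_i2 = 4.079 cm.
m_2 = -(4.079)/(-6.056) = 0.6737.
Overall magnification: m = m_1 m_2 = -0.7485.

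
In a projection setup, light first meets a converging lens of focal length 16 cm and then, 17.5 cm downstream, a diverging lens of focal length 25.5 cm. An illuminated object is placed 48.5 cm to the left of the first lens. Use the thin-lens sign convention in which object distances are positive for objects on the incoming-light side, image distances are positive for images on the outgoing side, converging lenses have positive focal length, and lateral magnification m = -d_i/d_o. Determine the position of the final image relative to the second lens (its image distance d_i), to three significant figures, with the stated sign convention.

8.50 cm

First lens: d_i1 = 1/(1/16 - 1/48.5) = 23.877 cm.
This image would form 23.877 cm past lens 1, i.e. 6.377 cm beyond lens 2, so it is a virtual object for lens 2: d_o2 = 17.5 - 23.877 = -6.377 cm.
Second lens: d_i2 = 1/(1/(-25.5) - 1/(-6.377)) = 8.503 cm.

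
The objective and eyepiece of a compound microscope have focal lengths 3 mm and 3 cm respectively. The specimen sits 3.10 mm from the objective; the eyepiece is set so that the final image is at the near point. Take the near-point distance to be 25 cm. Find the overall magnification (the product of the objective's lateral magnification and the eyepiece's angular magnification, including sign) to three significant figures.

-280

Convert to cm: f_obj = 3 mm = 0.3 cm; d_o = 3.10 mm = 0.31 cm.
Objective: 1/d_i = 1/f_obj - 1/d_o = 1/0.3 - 1/0.31 = 0.10753 cm^-1, so d_i = 9.300 cm.
m_obj = -d_i/d_o = -9.300/0.31 = -30.000.
Eyepiece angular magnification (image at near point): M_eye = 1 + D/f_e = 1 + 25/3 = 9.333.
Overall M = m_obj x M_eye = (-30.000)(9.333) = -280.00.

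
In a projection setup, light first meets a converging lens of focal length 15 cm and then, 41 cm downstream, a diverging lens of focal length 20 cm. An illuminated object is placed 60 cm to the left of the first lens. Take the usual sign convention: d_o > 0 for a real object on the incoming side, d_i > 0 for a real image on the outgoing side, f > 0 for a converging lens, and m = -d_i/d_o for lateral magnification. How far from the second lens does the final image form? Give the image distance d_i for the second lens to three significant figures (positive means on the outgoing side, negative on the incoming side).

First lens: d_i1 = 1/(1/15 - 1/60) = 20.000 cm.
That image sits 21.000 cm in front of the second lens, so d_o2 = 21.000 cm.
Second lens: d_i2 = 1/(1/(-20) - 1/(21.000)) = -10.244 cm.

-10.2 cm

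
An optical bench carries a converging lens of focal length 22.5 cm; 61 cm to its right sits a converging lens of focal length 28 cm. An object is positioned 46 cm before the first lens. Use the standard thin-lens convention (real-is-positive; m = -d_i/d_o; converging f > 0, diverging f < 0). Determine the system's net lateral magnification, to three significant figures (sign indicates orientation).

First lens: d_i1 = 1/(1/22.5 - 1/46) = 44.043 cm.
m_1 = -(44.043)/46 = -0.9574.
That image sits 16.957 cm in front of the second lens, so d_o2 = 16.957 cm.
Second lens: d_i2 = 1/(1/28 - 1/(16.957)) = -42.998 cm.
m_2 = -(-42.998)/(16.957) = 2.5356.
Overall magnification: m = m_1 m_2 = -2.4277.

-2.43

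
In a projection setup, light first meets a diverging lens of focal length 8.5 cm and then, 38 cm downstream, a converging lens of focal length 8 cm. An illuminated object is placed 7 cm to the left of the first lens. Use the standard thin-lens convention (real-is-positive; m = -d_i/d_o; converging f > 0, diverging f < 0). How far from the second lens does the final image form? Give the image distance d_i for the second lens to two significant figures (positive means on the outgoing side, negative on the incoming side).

9.9 cm

First lens: d_i1 = 1/(1/(-8.5) - 1/7) = -3.839 cm.
The intermediate image is virtual, 3.839 cm to the left of lens 1, so d_o2 = L - d_i1 = 38 - (-3.839) = 41.839 cm.
Second lens: d_i2 = 1/(1/8 - 1/(41.839)) = 9.891 cm.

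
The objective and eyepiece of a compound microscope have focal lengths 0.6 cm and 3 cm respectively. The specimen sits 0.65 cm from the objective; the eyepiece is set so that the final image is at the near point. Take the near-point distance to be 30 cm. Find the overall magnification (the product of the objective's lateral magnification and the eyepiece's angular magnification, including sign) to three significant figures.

-132

Objective: 1/d_i = 1/f_obj - 1/d_o = 1/0.6 - 1/0.65 = 0.12821 cm^-1, so d_i = 7.800 cm.
m_obj = -d_i/d_o = -7.800/0.65 = -12.000.
Eyepiece angular magnification (image at near point): M_eye = 1 + D/f_e = 1 + 30/3 = 11.000.
Overall M = m_obj x M_eye = (-12.000)(11.000) = -132.00.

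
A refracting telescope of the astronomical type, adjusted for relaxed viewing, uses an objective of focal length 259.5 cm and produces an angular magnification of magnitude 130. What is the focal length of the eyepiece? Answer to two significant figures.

|M| = f_obj/f_eye, so f_eye = f_obj/|M| = 259.5/130.0 = 1.996 cm.

2.0 cm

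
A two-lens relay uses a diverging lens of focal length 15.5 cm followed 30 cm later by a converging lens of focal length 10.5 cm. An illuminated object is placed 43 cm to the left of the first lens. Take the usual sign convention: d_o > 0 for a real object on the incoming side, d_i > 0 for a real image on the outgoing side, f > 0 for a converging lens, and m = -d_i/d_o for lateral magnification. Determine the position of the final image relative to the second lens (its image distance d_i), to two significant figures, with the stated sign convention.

14 cm

Applying the thin-lens equation to the first lens, 1/(-15.5) = 1/43 + 1/d_i1, which gives d_i1 = -11.393 cm.
The intermediate image is virtual, 11.393 cm to the left of lens 1, so d_o2 = L - d_i1 = 30 - (-11.393) = 41.393 cm.
Applying the thin-lens equation again with f_2 = 10.5 cm and d_o2 = 41.393 cm gives d_i2 = 14.069 cm.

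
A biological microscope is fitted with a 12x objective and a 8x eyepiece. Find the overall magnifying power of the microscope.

The overall magnification of a compound microscope is the product of the objective and eyepiece magnifications:
M = M_obj x M_eye = 12 x 8 = 96.

96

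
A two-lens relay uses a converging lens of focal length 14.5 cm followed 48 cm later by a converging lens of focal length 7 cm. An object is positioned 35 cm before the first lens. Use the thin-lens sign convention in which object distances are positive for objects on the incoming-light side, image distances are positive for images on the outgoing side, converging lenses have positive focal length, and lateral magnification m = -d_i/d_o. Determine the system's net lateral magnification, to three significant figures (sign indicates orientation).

First lens: d_i1 = 1/(1/14.5 - 1/35) = 24.756 cm.
m_1 = -(24.756)/35 = -0.7073.
That image sits 23.244 cm in front of the second lens, so d_o2 = 23.244 cm.
Second lens: d_i2 = 1/(1/7 - 1/(23.244)) = 10.017 cm.
m_2 = -(10.017)/(23.244) = -0.4309.
Overall magnification: m = m_1 m_2 = 0.3048.

0.305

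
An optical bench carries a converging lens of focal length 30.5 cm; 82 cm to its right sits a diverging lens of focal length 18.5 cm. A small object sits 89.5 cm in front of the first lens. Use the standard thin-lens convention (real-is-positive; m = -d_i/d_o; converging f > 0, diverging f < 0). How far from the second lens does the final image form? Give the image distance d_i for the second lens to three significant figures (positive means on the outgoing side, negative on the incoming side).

Applying the thin-lens equation to the first lens, 1/30.5 = 1/89.5 + 1/d_i1, which gives d_i1 = 46.267 cm.
Object distance for lens 2: d_o2 = 82 - 46.267 = 35.733 cm.
Applying the thin-lens equation again with f_2 = -18.5 cm and d_o2 = 35.733 cm gives d_i2 = -12.189 cm.

-12.2 cm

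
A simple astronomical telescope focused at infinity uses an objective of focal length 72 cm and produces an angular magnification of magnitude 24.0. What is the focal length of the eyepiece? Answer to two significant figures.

|M| = f_obj/f_eye, so f_eye = f_obj/|M| = 72/24.0 = 3.000 cm.

3.0 cm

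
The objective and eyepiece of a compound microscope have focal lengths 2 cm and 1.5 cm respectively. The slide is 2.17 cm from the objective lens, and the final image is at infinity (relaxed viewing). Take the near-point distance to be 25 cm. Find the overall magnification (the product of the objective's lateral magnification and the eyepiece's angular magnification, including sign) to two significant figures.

-200

Objective: 1/d_i = 1/f_obj - 1/d_o = 1/2 - 1/2.17 = 0.03917 cm^-1, so d_i = 25.529 cm.
m_obj = -d_i/d_o = -25.529/2.17 = -11.765.
Eyepiece angular magnification (image at infinity): M_eye = D/f_e = 25/1.5 = 16.667.
Overall M = m_obj x M_eye = (-11.765)(16.667) = -196.08.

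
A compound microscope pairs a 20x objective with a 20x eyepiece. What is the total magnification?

The overall magnification of a compound microscope is the product of the objective and eyepiece magnifications:
M = M_obj x M_eye = 20 x 20 = 400.

400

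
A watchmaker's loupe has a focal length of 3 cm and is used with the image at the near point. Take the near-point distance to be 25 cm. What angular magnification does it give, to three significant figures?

M = 1 + D/f = 1 + 25/3 = 9.333.

9.33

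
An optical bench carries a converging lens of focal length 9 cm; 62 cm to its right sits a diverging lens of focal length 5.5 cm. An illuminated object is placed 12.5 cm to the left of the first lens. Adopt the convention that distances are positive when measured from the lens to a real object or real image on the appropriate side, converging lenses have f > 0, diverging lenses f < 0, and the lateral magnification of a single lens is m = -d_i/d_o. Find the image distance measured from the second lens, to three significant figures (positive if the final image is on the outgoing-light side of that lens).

-4.64 cm

Lens 1: 1/d_i1 = 1/f_1 - 1/d_o1 = 1/9 - 1/12.5 = 0.03111 cm^-1, so d_i1 = 32.143 cm.
Object distance for lens 2: d_o2 = 62 - 32.143 = 29.857 cm.
Lens 2: 1/d_i2 = 1/f_2 - 1/d_o2 = 1/(-5.5) - 1/(29.857) = -0.21531 cm^-1, so d_i2 = -4.644 cm.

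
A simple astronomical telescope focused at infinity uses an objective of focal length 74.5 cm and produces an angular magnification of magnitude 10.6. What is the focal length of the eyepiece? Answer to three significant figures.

7.03 cm

|M| = f_obj/f_eye, so f_eye = f_obj/|M| = 74.5/10.6 = 7.028 cm.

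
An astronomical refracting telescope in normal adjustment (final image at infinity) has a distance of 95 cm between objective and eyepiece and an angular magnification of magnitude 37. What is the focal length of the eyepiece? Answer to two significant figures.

In normal adjustment the tube length equals f_obj + f_eye and |M| = f_obj/f_eye.
So f_obj = 37 f_eye and 37 f_eye + f_eye = 95 cm, giving f_eye = 95/38 = 2.500 cm and f_obj = 92.500 cm.

2.5 cm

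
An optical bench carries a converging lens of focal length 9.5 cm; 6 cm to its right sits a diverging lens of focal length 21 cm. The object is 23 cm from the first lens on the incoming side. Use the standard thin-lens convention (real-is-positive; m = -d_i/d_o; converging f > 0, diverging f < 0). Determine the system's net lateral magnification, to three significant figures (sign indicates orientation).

-1.37

Lens 1: 1/d_i1 = 1/f_1 - 1/d_o1 = 1/9.5 - 1/23 = 0.06178 cm^-1, so d_i1 = 16.185 cm.
m_1 = -(16.185)/23 = -0.7037.
Since 16.185 cm > 6 cm, the first image lies past the second lens and serves as a virtual object: d_o2 = L - d_i1 = -10.185 cm.
Lens 2: 1/d_i2 = 1/f_2 - 1/d_o2 = 1/(-21) - 1/(-10.185) = 0.05056 cm^-1, so d_i2 = 19.777 cm.
m_2 = -(19.777)/(-10.185) = 1.9418.
Overall magnification: m = m_1 m_2 = -1.3664.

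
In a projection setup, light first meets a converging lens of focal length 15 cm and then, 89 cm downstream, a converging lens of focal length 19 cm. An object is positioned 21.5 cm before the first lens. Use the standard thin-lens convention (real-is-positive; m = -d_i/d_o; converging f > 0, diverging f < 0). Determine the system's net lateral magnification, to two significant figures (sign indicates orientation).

2.2

First lens: d_i1 = 1/(1/15 - 1/21.5) = 49.615 cm.
m_1 = -(49.615)/21.5 = -2.3077.
Object distance for lens 2: d_o2 = 89 - 49.615 = 39.385 cm.
Second lens: d_i2 = 1/(1/19 - 1/(39.385)) = 36.709 cm.
m_2 = -(36.709)/(39.385) = -0.9321.
Overall magnification: m = m_1 m_2 = 2.1509.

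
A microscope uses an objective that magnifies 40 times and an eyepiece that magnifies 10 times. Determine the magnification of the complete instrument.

400

The overall magnification of a compound microscope is the product of the objective and eyepiece magnifications:
M = M_obj x M_eye = 40 x 10 = 400.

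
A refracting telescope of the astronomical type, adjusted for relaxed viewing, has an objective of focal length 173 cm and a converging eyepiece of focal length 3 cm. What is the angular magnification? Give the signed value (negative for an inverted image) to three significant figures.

-57.7

M = -f_obj/f_eye = -173/(3) = -57.667.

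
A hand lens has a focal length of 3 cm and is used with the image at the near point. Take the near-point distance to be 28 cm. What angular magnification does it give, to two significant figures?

10

M = 1 + D/f = 1 + 28/3 = 10.333.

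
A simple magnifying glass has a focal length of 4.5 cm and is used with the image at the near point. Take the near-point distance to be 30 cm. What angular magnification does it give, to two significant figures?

M = 1 + D/f = 1 + 30/4.5 = 7.667.

7.7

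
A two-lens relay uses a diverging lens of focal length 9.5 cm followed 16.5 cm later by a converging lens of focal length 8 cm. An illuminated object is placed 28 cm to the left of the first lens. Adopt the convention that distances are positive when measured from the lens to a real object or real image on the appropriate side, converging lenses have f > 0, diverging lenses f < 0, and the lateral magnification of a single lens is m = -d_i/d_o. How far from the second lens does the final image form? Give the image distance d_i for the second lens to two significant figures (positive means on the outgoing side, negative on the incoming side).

Applying the thin-lens equation to the first lens, 1/(-9.5) = 1/28 + 1/d_i1, which gives d_i1 = -7.093 cm.
The intermediate image is virtual, 7.093 cm to the left of lens 1, so d_o2 = L - d_i1 = 16.5 - (-7.093) = 23.593 cm.
Applying the thin-lens equation again with f_2 = 8 cm and d_o2 = 23.593 cm gives d_i2 = 12.104 cm.

12 cm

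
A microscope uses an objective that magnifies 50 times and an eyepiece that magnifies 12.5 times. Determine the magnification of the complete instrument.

The overall magnification of a compound microscope is the product of the objective and eyepiece magnifications:
M = M_obj x M_eye = 50 x 12.5 = 625.

625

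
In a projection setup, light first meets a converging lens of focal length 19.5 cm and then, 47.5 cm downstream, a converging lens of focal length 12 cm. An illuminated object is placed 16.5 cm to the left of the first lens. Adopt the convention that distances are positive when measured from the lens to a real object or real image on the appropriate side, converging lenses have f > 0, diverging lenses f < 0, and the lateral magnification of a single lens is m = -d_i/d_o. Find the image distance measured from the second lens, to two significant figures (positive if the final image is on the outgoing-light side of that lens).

Applying the thin-lens equation to the first lens, 1/19.5 = 1/16.5 + 1/d_i1, which gives d_i1 = -107.250 cm.
With d_i1 < 0 the first image is virtual and lies on the object side; the object distance for lens 2 is d_o2 = 47.5 - (-107.250) = 154.750 cm.
Applying the thin-lens equation again with f_2 = 12 cm and d_o2 = 154.750 cm gives d_i2 = 13.009 cm.

13 cm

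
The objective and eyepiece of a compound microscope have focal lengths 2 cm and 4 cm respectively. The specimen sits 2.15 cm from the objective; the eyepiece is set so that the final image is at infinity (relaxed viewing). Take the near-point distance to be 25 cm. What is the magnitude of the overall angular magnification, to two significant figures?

83

Objective: 1/d_i = 1/f_obj - 1/d_o = 1/2 - 1/2.15 = 0.03488 cm^-1, so d_i = 28.667 cm.
m_obj = -d_i/d_o = -28.667/2.15 = -13.333.
Eyepiece angular magnification (image at infinity): M_eye = D/f_e = 25/4 = 6.250.
Overall M = m_obj x M_eye = (-13.333)(6.250) = -83.33.
|M| = 83.33.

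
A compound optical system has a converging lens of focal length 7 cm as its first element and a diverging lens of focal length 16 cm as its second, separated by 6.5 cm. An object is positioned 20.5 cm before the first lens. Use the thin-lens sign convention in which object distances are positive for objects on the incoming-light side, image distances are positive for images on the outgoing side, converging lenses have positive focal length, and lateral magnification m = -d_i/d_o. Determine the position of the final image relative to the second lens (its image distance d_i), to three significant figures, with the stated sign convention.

5.57 cm

First lens: d_i1 = 1/(1/7 - 1/20.5) = 10.630 cm.
This image would form 10.630 cm past lens 1, i.e. 4.130 cm beyond lens 2, so it is a virtual object for lens 2: d_o2 = 6.5 - 10.630 = -4.130 cm.
Second lens: d_i2 = 1/(1/(-16) - 1/(-4.130)) = 5.566 cm.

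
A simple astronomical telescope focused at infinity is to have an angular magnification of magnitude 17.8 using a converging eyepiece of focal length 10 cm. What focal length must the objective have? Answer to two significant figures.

180 cm

|M| = f_obj/|f_eye|, so f_obj = |M| x |f_eye| = 17.8 x 10 = 178.000 cm.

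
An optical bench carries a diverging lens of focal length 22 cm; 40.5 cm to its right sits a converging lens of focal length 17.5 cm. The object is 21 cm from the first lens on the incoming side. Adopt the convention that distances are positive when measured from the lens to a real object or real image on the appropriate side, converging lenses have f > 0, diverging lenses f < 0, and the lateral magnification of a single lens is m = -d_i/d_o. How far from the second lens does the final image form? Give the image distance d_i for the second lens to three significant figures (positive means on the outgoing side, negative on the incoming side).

26.6 cm

First lens: d_i1 = 1/(1/(-22) - 1/21) = -10.744 cm.
The intermediate image is virtual, 10.744 cm to the left of lens 1, so d_o2 = L - d_i1 = 40.5 - (-10.744) = 51.244 cm.
Second lens: d_i2 = 1/(1/17.5 - 1/(51.244)) = 26.576 cm.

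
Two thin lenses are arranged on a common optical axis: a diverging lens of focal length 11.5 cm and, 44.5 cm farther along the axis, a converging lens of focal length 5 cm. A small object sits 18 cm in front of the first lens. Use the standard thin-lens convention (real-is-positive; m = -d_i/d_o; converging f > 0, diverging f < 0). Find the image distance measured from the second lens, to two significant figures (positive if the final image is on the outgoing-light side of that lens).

First lens: d_i1 = 1/(1/(-11.5) - 1/18) = -7.017 cm.
With d_i1 < 0 the first image is virtual and lies on the object side; the object distance for lens 2 is d_o2 = 44.5 - (-7.017) = 51.517 cm.
Second lens: d_i2 = 1/(1/5 - 1/(51.517)) = 5.537 cm.

5.5 cm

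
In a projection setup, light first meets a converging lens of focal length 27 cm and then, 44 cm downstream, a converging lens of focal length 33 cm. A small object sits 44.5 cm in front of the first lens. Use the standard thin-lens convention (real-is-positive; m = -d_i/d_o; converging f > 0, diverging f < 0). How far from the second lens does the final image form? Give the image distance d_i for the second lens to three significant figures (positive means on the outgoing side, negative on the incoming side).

14.1 cm

Lens 1: 1/d_i1 = 1/f_1 - 1/d_o1 = 1/27 - 1/44.5 = 0.01457 cm^-1, so d_i1 = 68.657 cm.
This image would form 68.657 cm past lens 1, i.e. 24.657 cm beyond lens 2, so it is a virtual object for lens 2: d_o2 = 44 - 68.657 = -24.657 cm.
Lens 2: 1/d_i2 = 1/f_2 - 1/d_o2 = 1/33 - 1/(-24.657) = 0.07086 cm^-1, so d_i2 = 14.112 cm.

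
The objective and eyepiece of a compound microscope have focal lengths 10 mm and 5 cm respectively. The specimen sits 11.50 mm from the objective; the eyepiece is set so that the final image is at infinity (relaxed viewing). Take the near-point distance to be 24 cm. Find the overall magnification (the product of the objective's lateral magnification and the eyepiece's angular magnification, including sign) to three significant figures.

Convert to cm: f_obj = 10 mm = 1 cm; d_o = 11.50 mm = 1.15 cm.
Objective: 1/d_i = 1/f_obj - 1/d_o = 1/1 - 1/1.15 = 0.13043 cm^-1, so d_i = 7.667 cm.
m_obj = -d_i/d_o = -7.667/1.15 = -6.667.
Eyepiece angular magnification (image at infinity): M_eye = D/f_e = 24/5 = 4.800.
Overall M = m_obj x M_eye = (-6.667)(4.800) = -32.00.

-32.0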